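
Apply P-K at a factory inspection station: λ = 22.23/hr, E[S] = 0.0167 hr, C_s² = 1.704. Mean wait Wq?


ρ = λ·E[S] = 22.23·0.0167 = 0.3712
E[S²] = E[S]²(1+C_s²) = 0.0167²·(1+1.704) = 0.0007541
Wq = λ·E[S²]/(2(1−ρ)) = 22.23·0.0007541/(2·0.6288) = 0.01333 hr

Final: 0.01333 hr


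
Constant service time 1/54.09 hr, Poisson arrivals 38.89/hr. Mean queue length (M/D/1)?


ρ = 38.89/54.09 = 0.7190
M/D/1: Lq = ρ²/(2(1−ρ)) = 0.5169/(2·0.2810) = 0.91978

Final: 0.91978


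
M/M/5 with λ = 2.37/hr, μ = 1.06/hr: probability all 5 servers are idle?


a = λ/μ = 2.37/1.06 = 2.2358; ρ = a/c = 0.4472
Σ_{k=0}^{4} a^k/k! (terms k=0..4) = 1.00000 + 2.23585 + 2.49951 + 1.86284 + 1.04126 = 8.63946
Tail: a^5/(5!(1−ρ)) = 55.87434/(120·0.5528) = 0.84225
P₀ = 1/(8.63946 + 0.84225) = 1/9.48171 = 0.105466

Final: 0.105466


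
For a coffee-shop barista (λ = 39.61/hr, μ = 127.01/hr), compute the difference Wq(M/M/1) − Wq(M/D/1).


ρ = 39.61/127.01 = 0.3119
Wq(M/M/1) = ρ/(μ−λ) = 0.3119/87.40 = 0.003568 hr
Wq(M/D/1) = ρ/(2(μ−λ)) = 0.001784 hr
Savings = 0.003568 − 0.001784 = 0.001784 hr

Final: 0.001784 hr


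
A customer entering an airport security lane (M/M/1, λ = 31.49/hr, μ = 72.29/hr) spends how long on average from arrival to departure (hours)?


W = 1/(μ−λ) = 1/(72.29 − 31.49) = 1/40.80 = 0.02451 hr

Final: 0.02451 hr


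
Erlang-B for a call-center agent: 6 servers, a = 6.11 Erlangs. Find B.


B(c,a) = (a^c/c!) / Σ_{k=0}^{c} a^k/k!
a^6/6! = 72.262797
Σ terms (k=0..6): 1.00000 + 6.11000 + 18.66605 + 38.01652 + 58.07024 + 70.96183 + 72.26280 = 265.087435
B = 72.262797/265.087435 = 0.272600

Final: 0.272600


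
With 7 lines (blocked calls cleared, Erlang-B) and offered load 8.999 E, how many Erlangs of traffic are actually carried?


B(7,8.999) = 0.361534 (Erlang-B)
Carried load = a(1 − B) = 8.999·(1 − 0.361534) = 8.999·0.638466 = 5.7456 E

Final: 5.7456 Erlangs


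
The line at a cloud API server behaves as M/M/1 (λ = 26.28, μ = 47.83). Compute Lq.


ρ = 26.28/47.83 = 0.5494
Lq = ρ²/(1−ρ) = 0.3019/0.4506 = 0.6700

Final: 0.6700


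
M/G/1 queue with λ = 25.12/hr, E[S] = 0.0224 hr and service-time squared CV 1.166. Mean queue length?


ρ = λ·E[S] = 25.12·0.0224 = 0.5627
Lq = ρ²(1+C_s²)/(2(1−ρ)) = 0.3166·(1+1.166)/(2·0.4373)
= 0.3166·2.1660/0.8746 = 0.78410

Final: 0.78410


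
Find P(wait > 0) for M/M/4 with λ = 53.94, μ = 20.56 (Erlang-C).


a = λ/μ = 2.6235; ρ = a/4 = 0.6559
P₀ = 0.063247 (from M/M/c formula)
C(c,a) = [a^c/(c!(1−ρ))]·P₀ = [47.37523/(24·0.3441)]·0.063247
= 5.73636·0.063247 = 0.362808

Final: 0.362808


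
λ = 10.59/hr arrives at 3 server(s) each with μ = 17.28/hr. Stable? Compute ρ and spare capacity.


Total capacity cμ = 3·17.28 = 51.84/hr
ρ = λ/(cμ) = 10.59/51.84 = 0.2043
Stable ⇔ ρ < 1: YES
Spare capacity = cμ − λ = 51.84 − 10.59 = 41.25/hr

Final: ρ = 0.2043; stable; margin = 41.25/hr


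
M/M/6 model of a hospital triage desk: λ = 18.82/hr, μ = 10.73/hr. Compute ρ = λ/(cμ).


ρ = λ/(cμ) = 18.82/(6·10.73) = 18.82/64.38 = 0.2923

Final: 0.2923


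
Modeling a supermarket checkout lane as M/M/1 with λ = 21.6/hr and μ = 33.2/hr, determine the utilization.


ρ = λ/μ = 21.6/33.2 = 0.6506

Final: 0.6506


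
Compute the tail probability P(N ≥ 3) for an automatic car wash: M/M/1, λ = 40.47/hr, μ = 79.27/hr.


ρ = 40.47/79.27 = 0.5105
P(N ≥ n) = ρ^n = 0.5105^3 = 0.133068

Final: 0.133068


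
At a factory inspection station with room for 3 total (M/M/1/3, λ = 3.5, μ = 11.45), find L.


ρ = 3.5/11.45 = 0.3057
L = ρ[1 − (K+1)ρ^K + Kρ^(K+1)] / [(1−ρ)(1−ρ^(K+1))]
Numerator: 0.3057·(1 − 4·0.028562 + 3·0.008731) = 0.278760
Denominator: (0.6943)·(0.991269) = 0.688261
L = 0.278760/0.688261 = 0.4050

Final: 0.4050


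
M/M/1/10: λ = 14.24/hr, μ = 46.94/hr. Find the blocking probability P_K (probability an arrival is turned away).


ρ = λ/μ = 14.24/46.94 = 0.3034
P_K = (1−ρ)ρ^K/(1−ρ^(K+1)) = (0.6966·0.000006602)/(1 − 0.000002003)
= 0.000004599/0.999998 = 0.000004599

Final: 0.000004599


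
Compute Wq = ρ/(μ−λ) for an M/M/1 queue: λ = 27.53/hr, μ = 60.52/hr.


ρ = 27.53/60.52 = 0.4549
Wq = ρ/(μ−λ) = 0.4549/(60.52 − 27.53) = 0.4549/32.99 = 0.01379 hr

Final: 0.01379 hr


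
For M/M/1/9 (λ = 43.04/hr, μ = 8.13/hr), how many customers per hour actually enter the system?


ρ = 5.2940; P_K = (1−ρ)ρ^9/(1−ρ^10) = 0.811106
λ_eff = λ(1 − P_K) = 43.04·(1 − 0.811106) = 43.04·0.188894 = 8.1300 /hr

Final: 8.1300 /hr


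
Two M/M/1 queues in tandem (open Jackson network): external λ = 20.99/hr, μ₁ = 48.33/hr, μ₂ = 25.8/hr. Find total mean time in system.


Each node sees arrival rate λ = 20.99/hr (tandem ⇒ throughput preserved).
W₁ = 1/(μ₁−λ) = 1/(48.33−20.99) = 0.03658 hr
W₂ = 1/(μ₂−λ) = 1/(25.8−20.99) = 0.20790 hr
W_total = W₁ + W₂ = 0.03658 + 0.20790 = 0.24448 hr

Final: 0.24448 hr


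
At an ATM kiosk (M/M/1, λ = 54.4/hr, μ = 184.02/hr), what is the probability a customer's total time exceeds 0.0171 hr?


W ~ Exponential(μ−λ) for M/M/1.
μ − λ = 184.02 − 54.4 = 129.6200
P(W > t) = e^{−(μ−λ)t} = e^{−2.2165} = 0.108990

Final: 0.108990


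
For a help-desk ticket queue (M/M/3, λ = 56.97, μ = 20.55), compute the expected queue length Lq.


a = λ/μ = 2.7723; ρ = a/3 = 0.9241
P₀ = 0.018385
Lq = P₀·a^c·ρ / (c!·(1−ρ)²) = 0.018385·21.30606·0.9241/(6·0.005763)
= 10.46885

Final: 10.46885


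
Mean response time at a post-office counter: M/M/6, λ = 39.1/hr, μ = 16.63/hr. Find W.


a = 2.3512; ρ = 0.3919; P₀ = 0.094884
Lq = P₀·a^c·ρ/(c!(1−ρ)²) = 0.02359
Wq = Lq/λ = 0.02359/39.1 = 0.0006033 hr
W = Wq + 1/μ = 0.0006033 + 0.06013 = 0.06074 hr

Final: 0.06074 hr


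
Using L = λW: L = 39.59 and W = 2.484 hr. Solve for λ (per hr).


λ = L/W = 39.59/2.484 = 15.9380 /hr

Final: 15.9380 /hr


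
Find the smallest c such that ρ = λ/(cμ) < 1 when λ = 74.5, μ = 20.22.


Stability requires cμ > λ ⇔ c > λ/μ.
λ/μ = 74.5/20.22 = 3.6845
Minimum integer c = ⌊3.6845⌋ + 1 = 4
Check: 4·20.22 = 80.88 > 74.5, while 3·20.22 = 60.66 ≤ 74.5

Final: 4 servers


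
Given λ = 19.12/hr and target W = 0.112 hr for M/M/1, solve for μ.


W = 1/(μ−λ) ⇒ μ − λ = 1/W = 1/0.112 = 8.9286
μ = λ + 1/W = 19.12 + 8.9286 = 28.0486 per hr

Final: 28.0486 /hr


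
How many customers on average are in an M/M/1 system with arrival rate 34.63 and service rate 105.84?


ρ = λ/μ = 34.63/105.84 = 0.3272
L = ρ/(1−ρ) = 0.3272/(1 − 0.3272) = 0.3272/0.6728 = 0.4863

Final: 0.4863


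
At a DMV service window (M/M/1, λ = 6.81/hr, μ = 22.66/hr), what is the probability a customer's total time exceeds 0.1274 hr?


W ~ Exponential(μ−λ) for M/M/1.
μ − λ = 22.66 − 6.81 = 15.8500
P(W > t) = e^{−(μ−λ)t} = e^{−2.0193} = 0.132750

Final: 0.132750


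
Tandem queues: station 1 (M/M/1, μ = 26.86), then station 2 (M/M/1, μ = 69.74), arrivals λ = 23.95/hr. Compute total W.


Each node sees arrival rate λ = 23.95/hr (tandem ⇒ throughput preserved).
W₁ = 1/(μ₁−λ) = 1/(26.86−23.95) = 0.34364 hr
W₂ = 1/(μ₂−λ) = 1/(69.74−23.95) = 0.02184 hr
W_total = W₁ + W₂ = 0.34364 + 0.02184 = 0.36548 hr

Final: 0.36548 hr


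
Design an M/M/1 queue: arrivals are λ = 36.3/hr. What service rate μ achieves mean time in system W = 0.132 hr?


W = 1/(μ−λ) ⇒ μ − λ = 1/W = 1/0.132 = 7.5758
μ = λ + 1/W = 36.3 + 7.5758 = 43.8758 per hr

Final: 43.8758 /hr


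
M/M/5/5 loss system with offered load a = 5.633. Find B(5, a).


B(c,a) = (a^c/c!) / Σ_{k=0}^{c} a^k/k!
a^5/5! = 47.262589
Σ terms (k=0..5): 1.00000 + 5.63300 + 15.86534 + 29.78983 + 41.95153 + 47.26259 = 141.502288
B = 47.262589/141.502288 = 0.334006

Final: 0.334006


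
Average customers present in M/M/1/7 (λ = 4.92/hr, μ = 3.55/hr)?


ρ = 4.92/3.55 = 1.3859
L = ρ[1 − (K+1)ρ^K + Kρ^(K+1)] / [(1−ρ)(1−ρ^(K+1))]
Numerator: 1.3859·(1 − 8·9.821035 + 7·13.611124) = 24.543997
Denominator: (-0.3859)·(-12.611124) = 4.866828
L = 24.543997/4.866828 = 5.0431

Final: 5.0431


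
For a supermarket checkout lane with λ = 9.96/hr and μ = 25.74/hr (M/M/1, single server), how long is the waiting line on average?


ρ = 9.96/25.74 = 0.3869
Lq = ρ²/(1−ρ) = 0.1497/0.6131 = 0.2442

Final: 0.2442


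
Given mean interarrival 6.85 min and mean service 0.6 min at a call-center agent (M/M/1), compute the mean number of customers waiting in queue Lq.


λ = 60/6.85 = 8.7591 /hr
μ = 60/0.6 = 100.0000 /hr
ρ = λ/μ = 8.7591/100.0000 = 0.08759
Lq = ρ²/(1−ρ) = 0.007672/0.9124 = 0.008409

Final: 0.008409


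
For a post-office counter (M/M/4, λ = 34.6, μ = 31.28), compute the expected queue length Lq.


a = λ/μ = 1.1061; ρ = a/4 = 0.2765
P₀ = 0.330066
Lq = P₀·a^c·ρ / (c!·(1−ρ)²) = 0.330066·1.49705·0.2765/(24·0.52340)
= 0.01088

Final: 0.01088


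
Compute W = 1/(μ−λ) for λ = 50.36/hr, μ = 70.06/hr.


W = 1/(μ−λ) = 1/(70.06 − 50.36) = 1/19.70 = 0.05076 hr

Final: 0.05076 hr


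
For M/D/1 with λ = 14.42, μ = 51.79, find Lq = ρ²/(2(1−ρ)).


ρ = 14.42/51.79 = 0.2784
M/D/1: Lq = ρ²/(2(1−ρ)) = 0.07752/(2·0.7216) = 0.05372

Final: 0.05372


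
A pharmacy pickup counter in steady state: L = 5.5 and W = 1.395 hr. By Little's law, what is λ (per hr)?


λ = L/W = 5.5/1.395 = 3.9427 /hr

Final: 3.9427 /hr


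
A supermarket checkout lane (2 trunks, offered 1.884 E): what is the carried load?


B(2,1.884) = 0.380947 (Erlang-B)
Carried load = a(1 − B) = 1.884·(1 − 0.380947) = 1.884·0.619053 = 1.1663 E

Final: 1.1663 Erlangs


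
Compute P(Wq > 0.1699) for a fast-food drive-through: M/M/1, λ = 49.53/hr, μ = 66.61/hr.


ρ = 49.53/66.61 = 0.7436
P(Wq > t) = ρ·e^{−(μ−λ)t} = 0.7436·e^{−2.9019}
= 0.7436·0.054919 = 0.040837

Final: 0.040837


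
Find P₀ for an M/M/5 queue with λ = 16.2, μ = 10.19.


a = λ/μ = 16.2/10.19 = 1.5898; ρ = a/c = 0.3180
Σ_{k=0}^{4} a^k/k! (terms k=0..4) = 1.00000 + 1.58979 + 1.26372 + 0.66969 + 0.26617 = 4.78937
Tail: a^5/(5!(1−ρ)) = 10.15557/(120·0.6820) = 0.12408
P₀ = 1/(4.78937 + 0.12408) = 1/4.91345 = 0.203523

Final: 0.203523


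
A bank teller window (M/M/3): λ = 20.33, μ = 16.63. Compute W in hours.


a = 1.2225; ρ = 0.4075; P₀ = 0.287055
Lq = P₀·a^c·ρ/(c!(1−ρ)²) = 0.10146
Wq = Lq/λ = 0.10146/20.33 = 0.004991 hr
W = Wq + 1/μ = 0.004991 + 0.06013 = 0.06512 hr

Final: 0.06512 hr


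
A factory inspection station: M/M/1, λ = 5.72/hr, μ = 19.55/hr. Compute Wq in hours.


ρ = 5.72/19.55 = 0.2926
Wq = ρ/(μ−λ) = 0.2926/(19.55 − 5.72) = 0.2926/13.83 = 0.02116 hr

Final: 0.02116 hr


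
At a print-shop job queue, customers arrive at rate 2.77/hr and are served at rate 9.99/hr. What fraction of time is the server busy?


ρ = λ/μ = 2.77/9.99 = 0.2773

Final: 0.2773


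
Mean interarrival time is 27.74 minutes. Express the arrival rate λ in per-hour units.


λ = 1/(interarrival time) in consistent units.
1 hour = 60 min, so λ = 60/27.74 = 2.1629 per hour

Final: 2.1629 /hr


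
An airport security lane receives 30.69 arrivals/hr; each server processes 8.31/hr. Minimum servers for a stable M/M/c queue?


Stability requires cμ > λ ⇔ c > λ/μ.
λ/μ = 30.69/8.31 = 3.6931
Minimum integer c = ⌊3.6931⌋ + 1 = 4
Check: 4·8.31 = 33.24 > 30.69, while 3·8.31 = 24.93 ≤ 30.69

Final: 4 servers


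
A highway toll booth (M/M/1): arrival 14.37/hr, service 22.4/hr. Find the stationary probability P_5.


ρ = 14.37/22.4 = 0.6415
P_n = (1−ρ)·ρ^n = (1 − 0.6415)·0.6415^5 = 0.3585·0.108654 = 0.038950

Final: 0.038950


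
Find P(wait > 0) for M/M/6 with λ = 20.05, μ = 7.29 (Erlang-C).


a = λ/μ = 2.7503; ρ = a/6 = 0.4584
P₀ = 0.063269 (from M/M/c formula)
C(c,a) = [a^c/(c!(1−ρ))]·P₀ = [432.83372/(720·0.5416)]·0.063269
= 1.10995·0.063269 = 0.070225

Final: 0.070225


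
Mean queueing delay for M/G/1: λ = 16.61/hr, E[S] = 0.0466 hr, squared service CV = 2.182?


ρ = λ·E[S] = 16.61·0.0466 = 0.7740
E[S²] = E[S]²(1+C_s²) = 0.0466²·(1+2.182) = 0.006910
Wq = λ·E[S²]/(2(1−ρ)) = 16.61·0.006910/(2·0.2260) = 0.25395 hr

Final: 0.25395 hr


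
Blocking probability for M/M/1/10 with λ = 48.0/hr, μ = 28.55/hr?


ρ = λ/μ = 48.0/28.55 = 1.6813
P_K = (1−ρ)ρ^K/(1−ρ^(K+1)) = (-0.6813·180.447657)/(1 − 303.379599)
= -122.931942/-302.379599 = 0.406548

Final: 0.406548


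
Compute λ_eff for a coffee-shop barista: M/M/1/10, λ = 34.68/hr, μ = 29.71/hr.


ρ = 1.1673; P_K = (1−ρ)ρ^10/(1−ρ^11) = 0.175285
λ_eff = λ(1 − P_K) = 34.68·(1 − 0.175285) = 34.68·0.824715 = 28.6011 /hr

Final: 28.6011 /hr


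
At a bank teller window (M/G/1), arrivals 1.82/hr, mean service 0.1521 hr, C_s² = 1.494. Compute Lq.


ρ = λ·E[S] = 1.82·0.1521 = 0.2768
Lq = ρ²(1+C_s²)/(2(1−ρ)) = 0.07663·(1+1.494)/(2·0.7232)
= 0.07663·2.4940/1.4464 = 0.13214

Final: 0.13214


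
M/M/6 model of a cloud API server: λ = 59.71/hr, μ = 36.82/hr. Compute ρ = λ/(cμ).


ρ = λ/(cμ) = 59.71/(6·36.82) = 59.71/220.92 = 0.2703

Final: 0.2703


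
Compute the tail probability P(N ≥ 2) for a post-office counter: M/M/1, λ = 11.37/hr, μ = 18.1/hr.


ρ = 11.37/18.1 = 0.6282
P(N ≥ n) = ρ^n = 0.6282^2 = 0.394606

Final: 0.394606


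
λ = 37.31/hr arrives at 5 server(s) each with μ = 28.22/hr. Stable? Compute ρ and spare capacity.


Total capacity cμ = 5·28.22 = 141.10/hr
ρ = λ/(cμ) = 37.31/141.10 = 0.2644
Stable ⇔ ρ < 1: YES
Spare capacity = cμ − λ = 141.10 − 37.31 = 103.79/hr

Final: ρ = 0.2644; stable; margin = 103.79/hr


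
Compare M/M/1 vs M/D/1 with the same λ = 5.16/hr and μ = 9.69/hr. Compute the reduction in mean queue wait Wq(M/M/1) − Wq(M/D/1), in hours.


ρ = 5.16/9.69 = 0.5325
Wq(M/M/1) = ρ/(μ−λ) = 0.5325/4.53 = 0.11755 hr
Wq(M/D/1) = ρ/(2(μ−λ)) = 0.05878 hr
Savings = 0.11755 − 0.05878 = 0.05878 hr

Final: 0.05878 hr


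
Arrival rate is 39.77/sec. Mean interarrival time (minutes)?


Mean interarrival time = 1/λ = 1/39.77 second = 0.02514 second
In minutes: 0.02514 × 0.0166667 = 0.0004191 min

Final: 0.0004191 min


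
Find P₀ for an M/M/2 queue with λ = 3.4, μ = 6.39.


a = λ/μ = 3.4/6.39 = 0.5321; ρ = a/c = 0.2660
Σ_{k=0}^{1} a^k/k! (terms k=0..1) = 1.00000 + 0.53208 = 1.53208
Tail: a^2/(2!(1−ρ)) = 0.28311/(2·0.7340) = 0.19287
P₀ = 1/(1.53208 + 0.19287) = 1/1.72495 = 0.579728

Final: 0.579728


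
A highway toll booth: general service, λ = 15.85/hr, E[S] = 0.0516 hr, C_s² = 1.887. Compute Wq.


ρ = λ·E[S] = 15.85·0.0516 = 0.8179
E[S²] = E[S]²(1+C_s²) = 0.0516²·(1+1.887) = 0.007687
Wq = λ·E[S²]/(2(1−ρ)) = 15.85·0.007687/(2·0.1821) = 0.33446 hr

Final: 0.33446 hr


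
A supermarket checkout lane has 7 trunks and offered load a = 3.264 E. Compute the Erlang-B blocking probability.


B(c,a) = (a^c/c!) / Σ_{k=0}^{c} a^k/k!
a^7/7! = 0.783106
Σ terms (k=0..7): 1.00000 + 3.26400 + 5.32685 + 5.79561 + 4.72922 + 3.08723 + 1.67946 + 0.78311 = 25.665472
B = 0.783106/25.665472 = 0.030512

Final: 0.030512


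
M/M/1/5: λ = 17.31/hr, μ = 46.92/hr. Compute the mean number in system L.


ρ = 17.31/46.92 = 0.3689
L = ρ[1 − (K+1)ρ^K + Kρ^(K+1)] / [(1−ρ)(1−ρ^(K+1))]
Numerator: 0.3689·(1 − 6·0.006834 + 5·0.002521) = 0.358449
Denominator: (0.6311)·(0.997479) = 0.629483
L = 0.358449/0.629483 = 0.5694

Final: 0.5694


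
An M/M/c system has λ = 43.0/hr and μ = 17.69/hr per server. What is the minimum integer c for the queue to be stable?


Stability requires cμ > λ ⇔ c > λ/μ.
λ/μ = 43.0/17.69 = 2.4308
Minimum integer c = ⌊2.4308⌋ + 1 = 3
Check: 3·17.69 = 53.07 > 43.0, while 2·17.69 = 35.38 ≤ 43.0

Final: 3 servers


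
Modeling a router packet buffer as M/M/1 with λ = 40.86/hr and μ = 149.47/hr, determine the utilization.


ρ = λ/μ = 40.86/149.47 = 0.2734

Final: 0.2734


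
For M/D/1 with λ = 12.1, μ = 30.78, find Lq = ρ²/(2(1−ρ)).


ρ = 12.1/30.78 = 0.3931
M/D/1: Lq = ρ²/(2(1−ρ)) = 0.1545/(2·0.6069) = 0.12732

Final: 0.12732


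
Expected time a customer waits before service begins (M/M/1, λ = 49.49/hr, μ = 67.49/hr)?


ρ = 49.49/67.49 = 0.7333
Wq = ρ/(μ−λ) = 0.7333/(67.49 − 49.49) = 0.7333/18.00 = 0.04074 hr

Final: 0.04074 hr


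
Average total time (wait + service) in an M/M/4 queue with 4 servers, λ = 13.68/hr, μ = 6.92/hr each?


a = 1.9769; ρ = 0.4942; P₀ = 0.133749
Lq = P₀·a^c·ρ/(c!(1−ρ)²) = 0.16443
Wq = Lq/λ = 0.16443/13.68 = 0.01202 hr
W = Wq + 1/μ = 0.01202 + 0.14451 = 0.15653 hr

Final: 0.15653 hr


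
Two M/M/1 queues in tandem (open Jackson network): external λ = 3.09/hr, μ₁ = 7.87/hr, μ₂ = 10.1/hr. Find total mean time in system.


Each node sees arrival rate λ = 3.09/hr (tandem ⇒ throughput preserved).
W₁ = 1/(μ₁−λ) = 1/(7.87−3.09) = 0.20921 hr
W₂ = 1/(μ₂−λ) = 1/(10.1−3.09) = 0.14265 hr
W_total = W₁ + W₂ = 0.20921 + 0.14265 = 0.35186 hr

Final: 0.35186 hr


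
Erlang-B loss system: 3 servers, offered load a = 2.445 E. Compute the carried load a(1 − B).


B(3,2.445) = 0.274637 (Erlang-B)
Carried load = a(1 − B) = 2.445·(1 − 0.274637) = 2.445·0.725363 = 1.7735 E

Final: 1.7735 Erlangs


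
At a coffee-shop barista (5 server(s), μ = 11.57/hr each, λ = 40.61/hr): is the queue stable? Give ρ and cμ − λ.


Total capacity cμ = 5·11.57 = 57.85/hr
ρ = λ/(cμ) = 40.61/57.85 = 0.7020
Stable ⇔ ρ < 1: YES
Spare capacity = cμ − λ = 57.85 − 40.61 = 17.24/hr

Final: ρ = 0.7020; stable; margin = 17.24/hr


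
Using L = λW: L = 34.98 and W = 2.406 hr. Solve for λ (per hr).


λ = L/W = 34.98/2.406 = 14.5387 /hr

Final: 14.5387 /hr


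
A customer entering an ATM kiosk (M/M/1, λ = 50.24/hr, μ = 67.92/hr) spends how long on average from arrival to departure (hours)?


W = 1/(μ−λ) = 1/(67.92 − 50.24) = 1/17.68 = 0.05656 hr

Final: 0.05656 hr


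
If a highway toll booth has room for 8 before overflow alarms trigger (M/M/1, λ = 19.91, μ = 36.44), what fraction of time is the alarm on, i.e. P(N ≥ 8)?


ρ = 19.91/36.44 = 0.5464
P(N ≥ n) = ρ^n = 0.5464^8 = 0.007942

Final: 0.007942


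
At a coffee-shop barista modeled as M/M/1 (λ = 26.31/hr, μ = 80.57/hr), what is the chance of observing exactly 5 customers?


ρ = 26.31/80.57 = 0.3265
P_n = (1−ρ)·ρ^n = (1 − 0.3265)·0.3265^5 = 0.6735·0.003713 = 0.002501

Final: 0.002501


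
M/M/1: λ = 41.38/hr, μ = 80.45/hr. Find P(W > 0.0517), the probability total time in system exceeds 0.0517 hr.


W ~ Exponential(μ−λ) for M/M/1.
μ − λ = 80.45 − 41.38 = 39.0700
P(W > t) = e^{−(μ−λ)t} = e^{−2.0199} = 0.132666

Final: 0.132666


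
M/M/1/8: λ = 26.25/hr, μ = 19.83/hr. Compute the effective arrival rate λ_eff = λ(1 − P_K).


ρ = 1.3238; P_K = (1−ρ)ρ^8/(1−ρ^9) = 0.265873
λ_eff = λ(1 − P_K) = 26.25·(1 − 0.265873) = 26.25·0.734127 = 19.2708 /hr

Final: 19.2708 /hr


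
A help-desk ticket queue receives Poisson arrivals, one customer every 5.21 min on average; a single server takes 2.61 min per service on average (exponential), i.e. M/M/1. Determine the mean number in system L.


λ = 60/5.21 = 11.5163 /hr
μ = 60/2.61 = 22.9885 /hr
ρ = λ/μ = 11.5163/22.9885 = 0.5010
L = ρ/(1−ρ) = 0.5010/0.4990 = 1.0038

Final: 1.0038


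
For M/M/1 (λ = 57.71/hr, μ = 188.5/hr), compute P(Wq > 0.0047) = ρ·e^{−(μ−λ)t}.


ρ = 57.71/188.5 = 0.3062
P(Wq > t) = ρ·e^{−(μ−λ)t} = 0.3062·e^{−0.6147}
= 0.3062·0.540796 = 0.165567

Final: 0.165567


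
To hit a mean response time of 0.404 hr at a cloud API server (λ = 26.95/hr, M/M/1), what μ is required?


W = 1/(μ−λ) ⇒ μ − λ = 1/W = 1/0.404 = 2.4752
μ = λ + 1/W = 26.95 + 2.4752 = 29.4252 per hr

Final: 29.4252 /hr


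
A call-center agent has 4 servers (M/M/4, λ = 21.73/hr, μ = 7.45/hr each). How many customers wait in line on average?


a = λ/μ = 2.9168; ρ = a/4 = 0.7292
P₀ = 0.042657
Lq = P₀·a^c·ρ / (c!·(1−ρ)²) = 0.042657·72.37921·0.7292/(24·0.07334)
= 1.27915

Final: 1.27915


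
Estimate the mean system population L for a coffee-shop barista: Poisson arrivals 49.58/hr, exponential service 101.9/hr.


ρ = λ/μ = 49.58/101.9 = 0.4866
L = ρ/(1−ρ) = 0.4866/(1 − 0.4866) = 0.4866/0.5134 = 0.9476

Final: 0.9476


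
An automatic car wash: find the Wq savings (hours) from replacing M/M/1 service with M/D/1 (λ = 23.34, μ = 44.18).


ρ = 23.34/44.18 = 0.5283
Wq(M/M/1) = ρ/(μ−λ) = 0.5283/20.84 = 0.02535 hr
Wq(M/D/1) = ρ/(2(μ−λ)) = 0.01267 hr
Savings = 0.02535 − 0.01267 = 0.01267 hr

Final: 0.01267 hr


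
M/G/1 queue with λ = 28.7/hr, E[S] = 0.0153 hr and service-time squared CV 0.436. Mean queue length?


ρ = λ·E[S] = 28.7·0.0153 = 0.4391
Lq = ρ²(1+C_s²)/(2(1−ρ)) = 0.1928·(1+0.436)/(2·0.5609)
= 0.1928·1.4360/1.1218 = 0.24683

Final: 0.24683


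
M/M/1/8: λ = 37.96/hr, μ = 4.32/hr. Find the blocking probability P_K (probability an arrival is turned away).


ρ = λ/μ = 37.96/4.32 = 8.7870
P_K = (1−ρ)ρ^K/(1−ρ^(K+1)) = (-7.7870·35541819.381634)/(1 − 312307283.270099)
= -276765463.888465/-312307282.270099 = 0.886196

Final: 0.886196


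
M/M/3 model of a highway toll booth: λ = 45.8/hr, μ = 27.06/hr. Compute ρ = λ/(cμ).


ρ = λ/(cμ) = 45.8/(3·27.06) = 45.8/81.18 = 0.5642

Final: 0.5642


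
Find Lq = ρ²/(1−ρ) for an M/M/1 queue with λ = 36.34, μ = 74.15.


ρ = 36.34/74.15 = 0.4901
Lq = ρ²/(1−ρ) = 0.2402/0.5099 = 0.4710

Final: 0.4710


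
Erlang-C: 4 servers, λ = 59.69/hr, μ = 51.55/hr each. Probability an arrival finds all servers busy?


a = λ/μ = 1.1579; ρ = a/4 = 0.2895
P₀ = 0.313241 (from M/M/c formula)
C(c,a) = [a^c/(c!(1−ρ))]·P₀ = [1.79759/(24·0.7105)]·0.313241
= 0.10541·0.313241 = 0.033020

Final: 0.033020


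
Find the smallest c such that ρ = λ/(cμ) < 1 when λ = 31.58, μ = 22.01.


Stability requires cμ > λ ⇔ c > λ/μ.
λ/μ = 31.58/22.01 = 1.4348
Minimum integer c = ⌊1.4348⌋ + 1 = 2
Check: 2·22.01 = 44.02 > 31.58, while 1·22.01 = 22.01 ≤ 31.58

Final: 2 servers


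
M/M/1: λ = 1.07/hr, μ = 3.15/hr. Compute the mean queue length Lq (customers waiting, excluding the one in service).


ρ = 1.07/3.15 = 0.3397
Lq = ρ²/(1−ρ) = 0.1154/0.6603 = 0.1747

Final: 0.1747


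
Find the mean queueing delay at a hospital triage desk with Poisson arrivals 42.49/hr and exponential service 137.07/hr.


ρ = 42.49/137.07 = 0.3100
Wq = ρ/(μ−λ) = 0.3100/(137.07 − 42.49) = 0.3100/94.58 = 0.003278 hr

Final: 0.003278 hr


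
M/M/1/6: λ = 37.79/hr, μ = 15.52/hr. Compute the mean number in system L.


ρ = 37.79/15.52 = 2.4349
L = ρ[1 − (K+1)ρ^K + Kρ^(K+1)] / [(1−ρ)(1−ρ^(K+1))]
Numerator: 2.4349·(1 − 7·208.406399 + 6·507.453468) = 3863.920398
Denominator: (-1.4349)·(-506.453468) = 726.721568
L = 3863.920398/726.721568 = 5.3169

Final: 5.3169


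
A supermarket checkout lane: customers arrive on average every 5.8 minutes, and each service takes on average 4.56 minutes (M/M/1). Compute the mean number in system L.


λ = 60/5.8 = 10.3448 /hr
μ = 60/4.56 = 13.1579 /hr
ρ = λ/μ = 10.3448/13.1579 = 0.7862
L = ρ/(1−ρ) = 0.7862/0.2138 = 3.6774

Final: 3.6774


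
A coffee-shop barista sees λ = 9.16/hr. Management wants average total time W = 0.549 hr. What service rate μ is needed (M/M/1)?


W = 1/(μ−λ) ⇒ μ − λ = 1/W = 1/0.549 = 1.8215
μ = λ + 1/W = 9.16 + 1.8215 = 10.9815 per hr

Final: 10.9815 /hr


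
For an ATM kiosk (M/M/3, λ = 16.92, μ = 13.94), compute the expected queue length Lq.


a = λ/μ = 1.2138; ρ = a/3 = 0.4046
P₀ = 0.289776
Lq = P₀·a^c·ρ / (c!·(1−ρ)²) = 0.289776·1.78819·0.4046/(6·0.35451)
= 0.09856

Final: 0.09856


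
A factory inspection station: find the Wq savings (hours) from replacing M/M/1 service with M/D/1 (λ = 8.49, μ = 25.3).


ρ = 8.49/25.3 = 0.3356
Wq(M/M/1) = ρ/(μ−λ) = 0.3356/16.81 = 0.01996 hr
Wq(M/D/1) = ρ/(2(μ−λ)) = 0.009981 hr
Savings = 0.01996 − 0.009981 = 0.009981 hr

Final: 0.009981 hr


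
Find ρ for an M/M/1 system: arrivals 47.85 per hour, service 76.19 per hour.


ρ = λ/μ = 47.85/76.19 = 0.6280

Final: 0.6280


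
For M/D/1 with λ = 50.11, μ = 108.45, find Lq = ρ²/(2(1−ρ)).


ρ = 50.11/108.45 = 0.4621
M/D/1: Lq = ρ²/(2(1−ρ)) = 0.2135/(2·0.5379) = 0.19844

Final: 0.19844


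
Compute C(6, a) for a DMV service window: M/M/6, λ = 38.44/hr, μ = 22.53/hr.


a = λ/μ = 1.7062; ρ = a/6 = 0.2844
P₀ = 0.181459 (from M/M/c formula)
C(c,a) = [a^c/(c!(1−ρ))]·P₀ = [24.66795/(720·0.7156)]·0.181459
= 0.04787·0.181459 = 0.008687

Final: 0.008687


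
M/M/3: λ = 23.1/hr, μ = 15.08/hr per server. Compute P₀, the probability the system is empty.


a = λ/μ = 23.1/15.08 = 1.5318; ρ = a/c = 0.5106
Σ_{k=0}^{2} a^k/k! (terms k=0..2) = 1.00000 + 1.53183 + 1.17325 = 3.70508
Tail: a^3/(3!(1−ρ)) = 3.59445/(6·0.4894) = 1.22412
P₀ = 1/(3.70508 + 1.22412) = 1/4.92921 = 0.202872

Final: 0.202872


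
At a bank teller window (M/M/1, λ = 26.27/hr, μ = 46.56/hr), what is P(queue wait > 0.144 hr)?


ρ = 26.27/46.56 = 0.5642
P(Wq > t) = ρ·e^{−(μ−λ)t} = 0.5642·e^{−2.9218}
= 0.5642·0.053839 = 0.030377

Final: 0.030377


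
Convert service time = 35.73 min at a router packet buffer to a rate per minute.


μ = 1/(service time) in consistent units.
1 minute = 1 min, so μ = 1/35.73 = 0.02799 per minute

Final: 0.02799 /min


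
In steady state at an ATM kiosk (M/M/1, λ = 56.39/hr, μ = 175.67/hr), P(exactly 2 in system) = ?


ρ = 56.39/175.67 = 0.3210
P_n = (1−ρ)·ρ^n = (1 − 0.3210)·0.3210^2 = 0.6790·0.103041 = 0.069965

Final: 0.069965


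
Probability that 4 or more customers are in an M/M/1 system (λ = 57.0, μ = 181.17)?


ρ = 57.0/181.17 = 0.3146
P(N ≥ n) = ρ^n = 0.3146^4 = 0.009798

Final: 0.009798


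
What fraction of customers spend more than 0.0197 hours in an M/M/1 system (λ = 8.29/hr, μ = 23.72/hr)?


W ~ Exponential(μ−λ) for M/M/1.
μ − λ = 23.72 − 8.29 = 15.4300
P(W > t) = e^{−(μ−λ)t} = e^{−0.3040} = 0.737882

Final: 0.737882


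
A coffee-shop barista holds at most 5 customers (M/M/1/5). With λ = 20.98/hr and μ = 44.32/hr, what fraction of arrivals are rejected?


ρ = λ/μ = 20.98/44.32 = 0.4734
P_K = (1−ρ)ρ^K/(1−ρ^(K+1)) = (0.5266·0.023770)/(1 − 0.011252)
= 0.012518/0.988748 = 0.012660

Final: 0.012660


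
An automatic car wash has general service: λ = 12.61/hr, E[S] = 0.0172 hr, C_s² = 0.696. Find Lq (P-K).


ρ = λ·E[S] = 12.61·0.0172 = 0.2169
Lq = ρ²(1+C_s²)/(2(1−ρ)) = 0.04704·(1+0.696)/(2·0.7831)
= 0.04704·1.6960/1.5662 = 0.05094

Final: 0.05094


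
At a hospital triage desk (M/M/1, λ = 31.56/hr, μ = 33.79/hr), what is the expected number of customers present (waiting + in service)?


ρ = λ/μ = 31.56/33.79 = 0.9340
L = ρ/(1−ρ) = 0.9340/(1 − 0.9340) = 0.9340/0.06600 = 14.1525

Final: 14.1525


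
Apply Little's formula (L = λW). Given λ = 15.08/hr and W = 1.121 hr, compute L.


L = λW = 15.08·1.121 = 16.9047

Final: 16.9047


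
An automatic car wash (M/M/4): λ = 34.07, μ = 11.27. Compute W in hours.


a = 3.0231; ρ = 0.7558; P₀ = 0.036435
Lq = P₀·a^c·ρ/(c!(1−ρ)²) = 1.60651
Wq = Lq/λ = 1.60651/34.07 = 0.04715 hr
W = Wq + 1/μ = 0.04715 + 0.08873 = 0.13588 hr

Final: 0.13588 hr


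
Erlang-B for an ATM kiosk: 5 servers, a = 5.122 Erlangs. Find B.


B(c,a) = (a^c/c!) / Σ_{k=0}^{c} a^k/k!
a^5/5! = 29.377621
Σ terms (k=0..5): 1.00000 + 5.12200 + 13.11744 + 22.39585 + 28.67788 + 29.37762 = 99.690790
B = 29.377621/99.690790 = 0.294687

Final: 0.294687


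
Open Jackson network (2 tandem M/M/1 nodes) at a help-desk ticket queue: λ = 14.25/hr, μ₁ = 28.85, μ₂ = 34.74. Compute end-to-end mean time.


Each node sees arrival rate λ = 14.25/hr (tandem ⇒ throughput preserved).
W₁ = 1/(μ₁−λ) = 1/(28.85−14.25) = 0.06849 hr
W₂ = 1/(μ₂−λ) = 1/(34.74−14.25) = 0.04880 hr
W_total = W₁ + W₂ = 0.06849 + 0.04880 = 0.11730 hr

Final: 0.11730 hr


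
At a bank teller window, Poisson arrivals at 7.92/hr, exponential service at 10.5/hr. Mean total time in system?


W = 1/(μ−λ) = 1/(10.5 − 7.92) = 1/2.58 = 0.3876 hr

Final: 0.3876 hr


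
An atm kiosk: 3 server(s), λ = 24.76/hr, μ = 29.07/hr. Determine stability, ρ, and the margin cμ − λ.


Total capacity cμ = 3·29.07 = 87.21/hr
ρ = λ/(cμ) = 24.76/87.21 = 0.2839
Stable ⇔ ρ < 1: YES
Spare capacity = cμ − λ = 87.21 − 24.76 = 62.45/hr

Final: ρ = 0.2839; stable; margin = 62.45/hr


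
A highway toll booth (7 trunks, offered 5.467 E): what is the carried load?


B(7,5.467) = 0.150365 (Erlang-B)
Carried load = a(1 − B) = 5.467·(1 − 0.150365) = 5.467·0.849635 = 4.6450 E

Final: 4.6450 Erlangs


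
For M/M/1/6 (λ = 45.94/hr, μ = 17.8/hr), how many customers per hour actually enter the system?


ρ = 2.5809; P_K = (1−ρ)ρ^6/(1−ρ^7) = 0.613342
λ_eff = λ(1 − P_K) = 45.94·(1 − 0.613342) = 45.94·0.386658 = 17.7631 /hr

Final: 17.7631 /hr


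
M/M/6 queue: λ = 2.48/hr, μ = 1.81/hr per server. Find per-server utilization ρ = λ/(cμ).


ρ = λ/(cμ) = 2.48/(6·1.81) = 2.48/10.86 = 0.2284

Final: 0.2284


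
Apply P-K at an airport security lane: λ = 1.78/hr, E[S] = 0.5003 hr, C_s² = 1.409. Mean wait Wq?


ρ = λ·E[S] = 1.78·0.5003 = 0.8905
E[S²] = E[S]²(1+C_s²) = 0.5003²·(1+1.409) = 0.602973
Wq = λ·E[S²]/(2(1−ρ)) = 1.78·0.602973/(2·0.1095) = 4.90240 hr

Final: 4.90240 hr


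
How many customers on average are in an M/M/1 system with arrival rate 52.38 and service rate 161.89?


ρ = λ/μ = 52.38/161.89 = 0.3236
L = ρ/(1−ρ) = 0.3236/(1 − 0.3236) = 0.3236/0.6764 = 0.4783

Final: 0.4783


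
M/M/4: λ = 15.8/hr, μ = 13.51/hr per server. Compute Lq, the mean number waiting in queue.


a = λ/μ = 1.1695; ρ = a/4 = 0.2924
P₀ = 0.309586
Lq = P₀·a^c·ρ / (c!·(1−ρ)²) = 0.309586·1.87071·0.2924/(24·0.50073)
= 0.01409

Final: 0.01409


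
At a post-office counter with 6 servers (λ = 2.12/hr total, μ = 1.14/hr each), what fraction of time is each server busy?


ρ = λ/(cμ) = 2.12/(6·1.14) = 2.12/6.84 = 0.3099

Final: 0.3099


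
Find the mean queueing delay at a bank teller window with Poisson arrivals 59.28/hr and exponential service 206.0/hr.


ρ = 59.28/206.0 = 0.2878
Wq = ρ/(μ−λ) = 0.2878/(206.0 − 59.28) = 0.2878/146.72 = 0.001961 hr

Final: 0.001961 hr


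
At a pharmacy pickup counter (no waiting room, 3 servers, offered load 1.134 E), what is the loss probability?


B(c,a) = (a^c/c!) / Σ_{k=0}^{c} a^k/k!
a^3/3! = 0.243046
Σ terms (k=0..3): 1.00000 + 1.13400 + 0.64298 + 0.24305 = 3.020024
B = 0.243046/3.020024 = 0.080478

Final: 0.080478


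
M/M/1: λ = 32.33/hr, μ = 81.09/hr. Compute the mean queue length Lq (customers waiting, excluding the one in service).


ρ = 32.33/81.09 = 0.3987
Lq = ρ²/(1−ρ) = 0.1590/0.6013 = 0.2644

Final: 0.2644


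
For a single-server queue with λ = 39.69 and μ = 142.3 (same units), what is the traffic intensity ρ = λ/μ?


ρ = λ/μ = 39.69/142.3 = 0.2789

Final: 0.2789


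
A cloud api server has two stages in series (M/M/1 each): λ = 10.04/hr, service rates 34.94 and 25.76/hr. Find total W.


Each node sees arrival rate λ = 10.04/hr (tandem ⇒ throughput preserved).
W₁ = 1/(μ₁−λ) = 1/(34.94−10.04) = 0.04016 hr
W₂ = 1/(μ₂−λ) = 1/(25.76−10.04) = 0.06361 hr
W_total = W₁ + W₂ = 0.04016 + 0.06361 = 0.10377 hr

Final: 0.10377 hr


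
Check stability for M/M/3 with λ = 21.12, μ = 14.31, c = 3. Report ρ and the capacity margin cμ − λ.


Total capacity cμ = 3·14.31 = 42.93/hr
ρ = λ/(cμ) = 21.12/42.93 = 0.4920
Stable ⇔ ρ < 1: YES
Spare capacity = cμ − λ = 42.93 − 21.12 = 21.81/hr

Final: ρ = 0.4920; stable; margin = 21.81/hr


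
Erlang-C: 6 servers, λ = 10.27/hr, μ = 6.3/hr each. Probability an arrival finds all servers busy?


a = λ/μ = 1.6302; ρ = a/6 = 0.2717
P₀ = 0.195816 (from M/M/c formula)
C(c,a) = [a^c/(c!(1−ρ))]·P₀ = [18.76633/(720·0.7283)]·0.195816
= 0.03579·0.195816 = 0.007008

Final: 0.007008


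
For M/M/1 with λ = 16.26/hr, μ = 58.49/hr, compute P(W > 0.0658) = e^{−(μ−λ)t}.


W ~ Exponential(μ−λ) for M/M/1.
μ − λ = 58.49 − 16.26 = 42.2300
P(W > t) = e^{−(μ−λ)t} = e^{−2.7787} = 0.062117

Final: 0.062117


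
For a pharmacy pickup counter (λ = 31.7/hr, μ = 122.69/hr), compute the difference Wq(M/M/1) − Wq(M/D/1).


ρ = 31.7/122.69 = 0.2584
Wq(M/M/1) = ρ/(μ−λ) = 0.2584/90.99 = 0.002840 hr
Wq(M/D/1) = ρ/(2(μ−λ)) = 0.001420 hr
Savings = 0.002840 − 0.001420 = 0.001420 hr

Final: 0.001420 hr


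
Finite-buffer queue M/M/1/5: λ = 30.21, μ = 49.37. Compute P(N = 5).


ρ = λ/μ = 30.21/49.37 = 0.6119
P_K = (1−ρ)ρ^K/(1−ρ^(K+1)) = (0.3881·0.085790)/(1 − 0.052496)
= 0.033294/0.947504 = 0.035139

Final: 0.035139


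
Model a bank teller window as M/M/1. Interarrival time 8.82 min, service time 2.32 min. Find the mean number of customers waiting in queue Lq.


λ = 60/8.82 = 6.8027 /hr
μ = 60/2.32 = 25.8621 /hr
ρ = λ/μ = 6.8027/25.8621 = 0.2630
Lq = ρ²/(1−ρ) = 0.06919/0.7370 = 0.09388

Final: 0.09388


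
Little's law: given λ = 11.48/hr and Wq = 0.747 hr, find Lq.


Lq = λWq = 11.48·0.747 = 8.5756

Final: 8.5756


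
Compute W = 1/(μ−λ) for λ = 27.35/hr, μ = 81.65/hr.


W = 1/(μ−λ) = 1/(81.65 − 27.35) = 1/54.30 = 0.01842 hr

Final: 0.01842 hr


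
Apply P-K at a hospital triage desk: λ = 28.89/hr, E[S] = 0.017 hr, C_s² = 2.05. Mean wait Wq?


ρ = λ·E[S] = 28.89·0.017 = 0.4911
E[S²] = E[S]²(1+C_s²) = 0.017²·(1+2.05) = 0.0008815
Wq = λ·E[S²]/(2(1−ρ)) = 28.89·0.0008815/(2·0.5089) = 0.02502 hr

Final: 0.02502 hr


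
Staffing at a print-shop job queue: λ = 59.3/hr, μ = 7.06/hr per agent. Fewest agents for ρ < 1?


Stability requires cμ > λ ⇔ c > λ/μ.
λ/μ = 59.3/7.06 = 8.3994
Minimum integer c = ⌊8.3994⌋ + 1 = 9
Check: 9·7.06 = 63.54 > 59.3, while 8·7.06 = 56.48 ≤ 59.3

Final: 9 servers


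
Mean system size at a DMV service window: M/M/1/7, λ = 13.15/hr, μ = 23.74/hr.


ρ = 13.15/23.74 = 0.5539
L = ρ[1 − (K+1)ρ^K + Kρ^(K+1)] / [(1−ρ)(1−ρ^(K+1))]
Numerator: 0.5539·(1 − 8·0.016000 + 7·0.008863) = 0.517381
Denominator: (0.4461)·(0.991137) = 0.442129
L = 0.517381/0.442129 = 1.1702

Final: 1.1702


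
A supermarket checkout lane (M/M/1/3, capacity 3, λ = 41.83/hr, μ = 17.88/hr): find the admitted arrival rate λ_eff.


ρ = 2.3395; P_K = (1−ρ)ρ^3/(1−ρ^4) = 0.592329
λ_eff = λ(1 − P_K) = 41.83·(1 − 0.592329) = 41.83·0.407671 = 17.0529 /hr

Final: 17.0529 /hr


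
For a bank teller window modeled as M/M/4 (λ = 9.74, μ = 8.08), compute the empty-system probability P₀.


a = λ/μ = 9.74/8.08 = 1.2054; ρ = a/c = 0.3014
Σ_{k=0}^{3} a^k/k! (terms k=0..3) = 1.00000 + 1.20545 + 0.72655 + 0.29194 = 3.22393
Tail: a^4/(4!(1−ρ)) = 2.11150/(24·0.6986) = 0.12593
P₀ = 1/(3.22393 + 0.12593) = 1/3.34986 = 0.298520

Final: 0.298520


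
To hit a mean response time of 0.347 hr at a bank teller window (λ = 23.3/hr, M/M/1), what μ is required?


W = 1/(μ−λ) ⇒ μ − λ = 1/W = 1/0.347 = 2.8818
μ = λ + 1/W = 23.3 + 2.8818 = 26.1818 per hr

Final: 26.1818 /hr


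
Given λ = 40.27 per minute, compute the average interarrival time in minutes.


Mean interarrival time = 1/λ = 1/40.27 minute = 0.02483 minute
In minutes: 0.02483 × 1 = 0.02483 min

Final: 0.02483 min


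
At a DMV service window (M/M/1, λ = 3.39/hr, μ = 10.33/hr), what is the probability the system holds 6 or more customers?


ρ = 3.39/10.33 = 0.3282
P(N ≥ n) = ρ^n = 0.3282^6 = 0.001249

Final: 0.001249


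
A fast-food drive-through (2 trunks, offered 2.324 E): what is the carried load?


B(2,2.324) = 0.448252 (Erlang-B)
Carried load = a(1 − B) = 2.324·(1 − 0.448252) = 2.324·0.551748 = 1.2823 E

Final: 1.2823 Erlangs


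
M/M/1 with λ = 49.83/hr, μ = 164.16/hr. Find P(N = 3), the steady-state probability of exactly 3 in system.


ρ = 49.83/164.16 = 0.3035
P_n = (1−ρ)·ρ^n = (1 − 0.3035)·0.3035^3 = 0.6965·0.027969 = 0.019479

Final: 0.019479


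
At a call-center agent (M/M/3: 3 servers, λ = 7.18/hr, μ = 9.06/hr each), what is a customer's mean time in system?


a = 0.7925; ρ = 0.2642; P₀ = 0.450602
Lq = P₀·a^c·ρ/(c!(1−ρ)²) = 0.01824
Wq = Lq/λ = 0.01824/7.18 = 0.002540 hr
W = Wq + 1/μ = 0.002540 + 0.11038 = 0.11292 hr

Final: 0.11292 hr


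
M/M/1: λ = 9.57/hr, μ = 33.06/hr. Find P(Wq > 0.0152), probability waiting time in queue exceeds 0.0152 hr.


ρ = 9.57/33.06 = 0.2895
P(Wq > t) = ρ·e^{−(μ−λ)t} = 0.2895·e^{−0.3570}
= 0.2895·0.699739 = 0.202556

Final: 0.202556


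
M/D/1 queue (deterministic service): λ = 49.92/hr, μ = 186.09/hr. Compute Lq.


ρ = 49.92/186.09 = 0.2683
M/D/1: Lq = ρ²/(2(1−ρ)) = 0.07196/(2·0.7317) = 0.04917

Final: 0.04917


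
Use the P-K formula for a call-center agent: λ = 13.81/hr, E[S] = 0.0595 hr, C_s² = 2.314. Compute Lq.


ρ = λ·E[S] = 13.81·0.0595 = 0.8217
Lq = ρ²(1+C_s²)/(2(1−ρ)) = 0.6752·(1+2.314)/(2·0.1783)
= 0.6752·3.3140/0.3566 = 6.27452

Final: 6.27452


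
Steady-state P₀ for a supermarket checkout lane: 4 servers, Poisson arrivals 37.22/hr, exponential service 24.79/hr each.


a = λ/μ = 37.22/24.79 = 1.5014; ρ = a/c = 0.3754
Σ_{k=0}^{3} a^k/k! (terms k=0..3) = 1.00000 + 1.50141 + 1.12712 + 0.56409 = 4.19262
Tail: a^4/(4!(1−ρ)) = 5.08159/(24·0.6246) = 0.33896
P₀ = 1/(4.19262 + 0.33896) = 1/4.53158 = 0.220673

Final: 0.220673


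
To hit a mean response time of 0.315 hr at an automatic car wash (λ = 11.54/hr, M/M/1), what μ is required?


W = 1/(μ−λ) ⇒ μ − λ = 1/W = 1/0.315 = 3.1746
μ = λ + 1/W = 11.54 + 3.1746 = 14.7146 per hr

Final: 14.7146 /hr


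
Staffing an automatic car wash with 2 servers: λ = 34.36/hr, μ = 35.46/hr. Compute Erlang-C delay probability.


a = λ/μ = 0.9690; ρ = a/2 = 0.4845
P₀ = 0.347264 (from M/M/c formula)
C(c,a) = [a^c/(c!(1−ρ))]·P₀ = [0.93892/(2·0.5155)]·0.347264
= 0.91067·0.347264 = 0.316244

Final: 0.316244


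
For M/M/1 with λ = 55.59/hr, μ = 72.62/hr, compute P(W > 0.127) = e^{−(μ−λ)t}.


W ~ Exponential(μ−λ) for M/M/1.
μ − λ = 72.62 − 55.59 = 17.0300
P(W > t) = e^{−(μ−λ)t} = e^{−2.1628} = 0.115002

Final: 0.115002


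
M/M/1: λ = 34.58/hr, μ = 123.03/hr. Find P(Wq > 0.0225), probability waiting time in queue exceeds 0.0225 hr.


ρ = 34.58/123.03 = 0.2811
P(Wq > t) = ρ·e^{−(μ−λ)t} = 0.2811·e^{−1.9901}
= 0.2811·0.136678 = 0.038416

Final: 0.038416


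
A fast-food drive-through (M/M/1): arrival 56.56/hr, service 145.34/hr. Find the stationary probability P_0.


ρ = 56.56/145.34 = 0.3892
P_n = (1−ρ)·ρ^n = (1 − 0.3892)·0.3892^0 = 0.6108·1.000000 = 0.610844

Final: 0.610844


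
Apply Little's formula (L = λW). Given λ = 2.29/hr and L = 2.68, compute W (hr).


W = L/λ = 2.68/2.29 = 1.1703 hr

Final: 1.1703 hr
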